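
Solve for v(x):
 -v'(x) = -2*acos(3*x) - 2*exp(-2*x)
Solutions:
 v(x) = C1 + 2*x*acos(3*x) - 2*sqrt(1 - 9*x^2)/3 - exp(-2*x)


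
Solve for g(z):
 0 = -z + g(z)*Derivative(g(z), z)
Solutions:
 g(z) = -sqrt(C1 + z^2)
 g(z) = sqrt(C1 + z^2)


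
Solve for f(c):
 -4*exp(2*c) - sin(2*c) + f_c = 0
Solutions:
 f(c) = C1 + 2*exp(2*c) - cos(2*c)/2


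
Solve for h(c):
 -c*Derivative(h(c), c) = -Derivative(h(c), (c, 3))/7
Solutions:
 h(c) = C1 + Integral(C2*airyai(7^(1/3)*c) + C3*airybi(7^(1/3)*c), c)


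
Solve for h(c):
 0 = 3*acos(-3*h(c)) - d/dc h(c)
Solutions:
 Integral(1/acos(-3*_y), (_y, h(c))) = C1 + 3*c


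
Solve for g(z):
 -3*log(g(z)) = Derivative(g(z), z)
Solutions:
 li(g(z)) = C1 - 3*z


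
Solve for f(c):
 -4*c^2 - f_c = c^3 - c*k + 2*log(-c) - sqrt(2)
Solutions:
 f(c) = C1 - c^4/4 - 4*c^3/3 + c^2*k/2 - 2*c*log(-c) + c*(sqrt(2) + 2)


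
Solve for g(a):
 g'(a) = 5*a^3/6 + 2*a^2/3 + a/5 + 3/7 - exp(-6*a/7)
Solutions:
 g(a) = C1 + 5*a^4/24 + 2*a^3/9 + a^2/10 + 3*a/7 + 7*exp(-6*a/7)/6


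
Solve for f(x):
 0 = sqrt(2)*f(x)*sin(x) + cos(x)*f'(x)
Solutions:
 f(x) = C1*cos(x)^(sqrt(2))


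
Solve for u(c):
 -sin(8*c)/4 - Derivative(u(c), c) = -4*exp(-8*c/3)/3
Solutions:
 u(c) = C1 + cos(8*c)/32 - exp(-8*c/3)/2


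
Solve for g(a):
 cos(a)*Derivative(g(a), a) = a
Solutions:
 g(a) = C1 + Integral(a/cos(a), a)


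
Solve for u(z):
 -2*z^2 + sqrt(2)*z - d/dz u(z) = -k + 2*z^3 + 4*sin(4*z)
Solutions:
 u(z) = C1 + k*z - z^4/2 - 2*z^3/3 + sqrt(2)*z^2/2 + cos(4*z)


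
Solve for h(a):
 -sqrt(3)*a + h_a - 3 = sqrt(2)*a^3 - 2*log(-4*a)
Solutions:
 h(a) = C1 + sqrt(2)*a^4/4 + sqrt(3)*a^2/2 - 2*a*log(-a) + a*(5 - 4*log(2))


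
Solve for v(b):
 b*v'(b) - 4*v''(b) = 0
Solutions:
 v(b) = C1 + C2*erfi(sqrt(2)*b/4)


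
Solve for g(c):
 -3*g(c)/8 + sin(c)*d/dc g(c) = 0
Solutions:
 g(c) = C1*(cos(c) - 1)^(3/16)/(cos(c) + 1)^(3/16)


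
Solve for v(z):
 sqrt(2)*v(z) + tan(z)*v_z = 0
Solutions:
 v(z) = C1/sin(z)^(sqrt(2))


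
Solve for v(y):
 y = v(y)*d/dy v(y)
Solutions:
 v(y) = -sqrt(C1 + y^2)
 v(y) = sqrt(C1 + y^2)


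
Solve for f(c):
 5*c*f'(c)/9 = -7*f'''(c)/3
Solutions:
 f(c) = C1 + Integral(C2*airyai(-21^(2/3)*5^(1/3)*c/21) + C3*airybi(-21^(2/3)*5^(1/3)*c/21), c)


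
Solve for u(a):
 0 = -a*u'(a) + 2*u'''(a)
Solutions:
 u(a) = C1 + Integral(C2*airyai(2^(2/3)*a/2) + C3*airybi(2^(2/3)*a/2), a)


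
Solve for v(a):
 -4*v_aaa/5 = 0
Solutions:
 v(a) = C1 + C2*a + C3*a^2


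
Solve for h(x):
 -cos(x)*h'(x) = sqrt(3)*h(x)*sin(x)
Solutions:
 h(x) = C1*cos(x)^(sqrt(3))


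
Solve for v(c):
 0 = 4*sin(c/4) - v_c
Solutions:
 v(c) = C1 - 16*cos(c/4)


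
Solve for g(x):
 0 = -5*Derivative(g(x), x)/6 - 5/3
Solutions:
 g(x) = C1 - 2*x


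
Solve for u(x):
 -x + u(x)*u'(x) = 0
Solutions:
 u(x) = -sqrt(C1 + x^2)
 u(x) = sqrt(C1 + x^2)


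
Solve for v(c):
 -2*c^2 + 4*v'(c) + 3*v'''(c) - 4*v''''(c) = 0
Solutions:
 v(c) = C1 + C2*exp(c*(-(8*sqrt(17) + 33)^(1/3) - 1/(8*sqrt(17) + 33)^(1/3) + 2)/8)*sin(sqrt(3)*c*(-(8*sqrt(17) + 33)^(1/3) + (8*sqrt(17) + 33)^(-1/3))/8) + C3*exp(c*(-(8*sqrt(17) + 33)^(1/3) - 1/(8*sqrt(17) + 33)^(1/3) + 2)/8)*cos(sqrt(3)*c*(-(8*sqrt(17) + 33)^(1/3) + (8*sqrt(17) + 33)^(-1/3))/8) + C4*exp(c*((8*sqrt(17) + 33)^(-1/3) + 1 + (8*sqrt(17) + 33)^(1/3))/4) + c^3/6 - 3*c/4


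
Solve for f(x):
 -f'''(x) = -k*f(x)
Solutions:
 f(x) = C1*exp(k^(1/3)*x) + C2*exp(k^(1/3)*x*(-1 + sqrt(3)*I)/2) + C3*exp(-k^(1/3)*x*(1 + sqrt(3)*I)/2)


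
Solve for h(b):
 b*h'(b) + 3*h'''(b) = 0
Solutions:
 h(b) = C1 + Integral(C2*airyai(-3^(2/3)*b/3) + C3*airybi(-3^(2/3)*b/3), b)


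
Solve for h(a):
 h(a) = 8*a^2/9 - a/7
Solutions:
 h(a) = a*(56*a - 9)/63


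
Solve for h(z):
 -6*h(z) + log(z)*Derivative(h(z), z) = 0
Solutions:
 h(z) = C1*exp(6*li(z))


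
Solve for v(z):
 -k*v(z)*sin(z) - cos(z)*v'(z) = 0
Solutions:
 v(z) = C1*exp(k*log(cos(z)))


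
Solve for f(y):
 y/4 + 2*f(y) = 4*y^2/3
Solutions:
 f(y) = y*(16*y - 3)/24


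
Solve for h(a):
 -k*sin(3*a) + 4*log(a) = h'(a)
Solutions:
 h(a) = C1 + 4*a*log(a) - 4*a + k*cos(3*a)/3


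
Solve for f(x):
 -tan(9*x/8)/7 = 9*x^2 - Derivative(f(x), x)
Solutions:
 f(x) = C1 + 3*x^3 - 8*log(cos(9*x/8))/63


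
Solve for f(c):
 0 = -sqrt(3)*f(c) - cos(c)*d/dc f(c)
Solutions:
 f(c) = C1*(sin(c) - 1)^(sqrt(3)/2)/(sin(c) + 1)^(sqrt(3)/2)


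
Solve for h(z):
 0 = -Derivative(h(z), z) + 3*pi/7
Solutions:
 h(z) = C1 + 3*pi*z/7


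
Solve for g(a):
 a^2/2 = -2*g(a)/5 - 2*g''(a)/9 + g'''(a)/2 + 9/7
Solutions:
 g(a) = C1*exp(a*(-2^(1/3)*5^(2/3)*(81*sqrt(60009) + 19843)^(1/3) - 40*2^(2/3)*5^(1/3)/(81*sqrt(60009) + 19843)^(1/3) + 40)/270)*sin(10^(1/3)*sqrt(3)*a*(-5^(1/3)*(81*sqrt(60009) + 19843)^(1/3) + 40*2^(1/3)/(81*sqrt(60009) + 19843)^(1/3))/270) + C2*exp(a*(-2^(1/3)*5^(2/3)*(81*sqrt(60009) + 19843)^(1/3) - 40*2^(2/3)*5^(1/3)/(81*sqrt(60009) + 19843)^(1/3) + 40)/270)*cos(10^(1/3)*sqrt(3)*a*(-5^(1/3)*(81*sqrt(60009) + 19843)^(1/3) + 40*2^(1/3)/(81*sqrt(60009) + 19843)^(1/3))/270) + C3*exp(a*(40*2^(2/3)*5^(1/3)/(81*sqrt(60009) + 19843)^(1/3) + 20 + 2^(1/3)*5^(2/3)*(81*sqrt(60009) + 19843)^(1/3))/135) - 5*a^2/4 + 290/63


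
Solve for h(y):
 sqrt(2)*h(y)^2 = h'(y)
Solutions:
 h(y) = -1/(C1 + sqrt(2)*y)


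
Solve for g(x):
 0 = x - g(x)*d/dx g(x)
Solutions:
 g(x) = -sqrt(C1 + x^2)
 g(x) = sqrt(C1 + x^2)


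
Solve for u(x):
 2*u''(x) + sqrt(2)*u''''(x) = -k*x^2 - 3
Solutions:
 u(x) = C1 + C2*x + C3*sin(2^(1/4)*x) + C4*cos(2^(1/4)*x) - k*x^4/24 + x^2*(sqrt(2)*k - 3)/4


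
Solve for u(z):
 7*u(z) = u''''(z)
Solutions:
 u(z) = C1*exp(-7^(1/4)*z) + C2*exp(7^(1/4)*z) + C3*sin(7^(1/4)*z) + C4*cos(7^(1/4)*z)


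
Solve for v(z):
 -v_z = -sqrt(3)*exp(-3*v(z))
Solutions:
 v(z) = log(C1 + 3*sqrt(3)*z)/3
 v(z) = log((-3^(1/3) - 3^(5/6)*I)*(C1 + sqrt(3)*z)^(1/3)/2)
 v(z) = log((-3^(1/3) + 3^(5/6)*I)*(C1 + sqrt(3)*z)^(1/3)/2)


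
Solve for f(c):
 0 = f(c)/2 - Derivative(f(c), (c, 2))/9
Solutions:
 f(c) = C1*exp(-3*sqrt(2)*c/2) + C2*exp(3*sqrt(2)*c/2)


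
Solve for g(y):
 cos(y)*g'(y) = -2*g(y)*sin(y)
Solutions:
 g(y) = C1*cos(y)^2


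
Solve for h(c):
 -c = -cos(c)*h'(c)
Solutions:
 h(c) = C1 + Integral(c/cos(c), c)


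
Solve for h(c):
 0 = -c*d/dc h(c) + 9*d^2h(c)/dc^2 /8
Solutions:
 h(c) = C1 + C2*erfi(2*c/3)


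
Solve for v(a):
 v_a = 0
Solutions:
 v(a) = C1


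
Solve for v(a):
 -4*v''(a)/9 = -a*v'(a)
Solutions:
 v(a) = C1 + C2*erfi(3*sqrt(2)*a/4)


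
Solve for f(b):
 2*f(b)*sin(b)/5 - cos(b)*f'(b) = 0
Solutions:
 f(b) = C1/cos(b)^(2/5)


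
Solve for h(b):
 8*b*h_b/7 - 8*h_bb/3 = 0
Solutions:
 h(b) = C1 + C2*erfi(sqrt(42)*b/14)


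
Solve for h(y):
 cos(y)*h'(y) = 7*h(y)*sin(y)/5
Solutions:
 h(y) = C1/cos(y)^(7/5)


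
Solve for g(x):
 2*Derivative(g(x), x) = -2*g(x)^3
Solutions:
 g(x) = -sqrt(2)*sqrt(-1/(C1 - x))/2
 g(x) = sqrt(2)*sqrt(-1/(C1 - x))/2


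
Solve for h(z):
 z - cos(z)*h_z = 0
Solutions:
 h(z) = C1 + Integral(z/cos(z), z)


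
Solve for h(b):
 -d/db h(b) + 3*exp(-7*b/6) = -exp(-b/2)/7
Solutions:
 h(b) = C1 - 2*exp(-b/2)/7 - 18*exp(-7*b/6)/7


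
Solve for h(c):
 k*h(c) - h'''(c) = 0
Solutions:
 h(c) = C1*exp(c*k^(1/3)) + C2*exp(c*k^(1/3)*(-1 + sqrt(3)*I)/2) + C3*exp(-c*k^(1/3)*(1 + sqrt(3)*I)/2)


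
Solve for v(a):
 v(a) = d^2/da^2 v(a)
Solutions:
 v(a) = C1*exp(-a) + C2*exp(a)


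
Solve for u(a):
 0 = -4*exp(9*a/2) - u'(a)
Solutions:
 u(a) = C1 - 8*exp(9*a/2)/9


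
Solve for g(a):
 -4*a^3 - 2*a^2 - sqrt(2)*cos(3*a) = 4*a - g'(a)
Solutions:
 g(a) = C1 + a^4 + 2*a^3/3 + 2*a^2 + sqrt(2)*sin(3*a)/3


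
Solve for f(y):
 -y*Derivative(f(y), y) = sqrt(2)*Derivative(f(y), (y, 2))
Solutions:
 f(y) = C1 + C2*erf(2^(1/4)*y/2)


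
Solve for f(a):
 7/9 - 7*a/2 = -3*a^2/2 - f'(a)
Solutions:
 f(a) = C1 - a^3/2 + 7*a^2/4 - 7*a/9


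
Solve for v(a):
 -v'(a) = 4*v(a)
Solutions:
 v(a) = C1*exp(-4*a)


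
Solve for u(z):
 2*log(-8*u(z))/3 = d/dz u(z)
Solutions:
 -3*Integral(1/(log(-_y) + 3*log(2)), (_y, u(z)))/2 = C1 - z


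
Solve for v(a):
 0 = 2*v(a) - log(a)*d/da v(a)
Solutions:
 v(a) = C1*exp(2*li(a))


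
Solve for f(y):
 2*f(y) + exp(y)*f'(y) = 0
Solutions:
 f(y) = C1*exp(2*exp(-y))


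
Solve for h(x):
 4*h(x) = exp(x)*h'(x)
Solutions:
 h(x) = C1*exp(-4*exp(-x))


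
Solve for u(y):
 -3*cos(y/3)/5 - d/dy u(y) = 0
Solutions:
 u(y) = C1 - 9*sin(y/3)/5


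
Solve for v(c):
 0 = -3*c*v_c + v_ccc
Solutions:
 v(c) = C1 + Integral(C2*airyai(3^(1/3)*c) + C3*airybi(3^(1/3)*c), c)


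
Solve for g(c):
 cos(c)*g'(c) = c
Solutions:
 g(c) = C1 + Integral(c/cos(c), c)


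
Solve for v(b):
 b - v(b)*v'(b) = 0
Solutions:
 v(b) = -sqrt(C1 + b^2)
 v(b) = sqrt(C1 + b^2)


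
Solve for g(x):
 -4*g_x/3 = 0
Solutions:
 g(x) = C1


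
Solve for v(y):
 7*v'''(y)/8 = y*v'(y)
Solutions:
 v(y) = C1 + Integral(C2*airyai(2*7^(2/3)*y/7) + C3*airybi(2*7^(2/3)*y/7), y)


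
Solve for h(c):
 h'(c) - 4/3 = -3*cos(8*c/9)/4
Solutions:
 h(c) = C1 + 4*c/3 - 27*sin(8*c/9)/32


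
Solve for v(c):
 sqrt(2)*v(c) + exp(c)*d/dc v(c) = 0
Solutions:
 v(c) = C1*exp(sqrt(2)*exp(-c))


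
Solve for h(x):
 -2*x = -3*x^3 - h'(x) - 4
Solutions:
 h(x) = C1 - 3*x^4/4 + x^2 - 4*x


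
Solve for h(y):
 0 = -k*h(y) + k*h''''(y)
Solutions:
 h(y) = C1*exp(-y) + C2*exp(y) + C3*sin(y) + C4*cos(y)


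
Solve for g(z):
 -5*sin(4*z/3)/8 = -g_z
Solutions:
 g(z) = C1 - 15*cos(4*z/3)/32


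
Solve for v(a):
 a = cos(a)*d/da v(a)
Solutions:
 v(a) = C1 + Integral(a/cos(a), a)


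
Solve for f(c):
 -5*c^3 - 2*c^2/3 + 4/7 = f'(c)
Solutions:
 f(c) = C1 - 5*c^4/4 - 2*c^3/9 + 4*c/7


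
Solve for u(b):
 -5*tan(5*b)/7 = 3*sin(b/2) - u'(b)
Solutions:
 u(b) = C1 - log(cos(5*b))/7 - 6*cos(b/2)


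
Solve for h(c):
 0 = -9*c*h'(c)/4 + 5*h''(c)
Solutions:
 h(c) = C1 + C2*erfi(3*sqrt(10)*c/20)


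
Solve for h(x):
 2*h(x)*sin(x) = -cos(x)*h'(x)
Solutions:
 h(x) = C1*cos(x)^2


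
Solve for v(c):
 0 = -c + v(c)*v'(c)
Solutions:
 v(c) = -sqrt(C1 + c^2)
 v(c) = sqrt(C1 + c^2)


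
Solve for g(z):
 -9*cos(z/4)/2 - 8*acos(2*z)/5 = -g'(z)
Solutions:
 g(z) = C1 + 8*z*acos(2*z)/5 - 4*sqrt(1 - 4*z^2)/5 + 18*sin(z/4)


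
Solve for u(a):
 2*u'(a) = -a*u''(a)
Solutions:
 u(a) = C1 + C2/a


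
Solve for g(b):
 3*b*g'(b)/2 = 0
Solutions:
 g(b) = C1


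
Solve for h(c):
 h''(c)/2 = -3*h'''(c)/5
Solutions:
 h(c) = C1 + C2*c + C3*exp(-5*c/6)


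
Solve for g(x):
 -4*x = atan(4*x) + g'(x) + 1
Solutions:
 g(x) = C1 - 2*x^2 - x*atan(4*x) - x + log(16*x^2 + 1)/8


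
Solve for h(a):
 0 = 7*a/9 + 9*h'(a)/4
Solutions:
 h(a) = C1 - 14*a^2/81


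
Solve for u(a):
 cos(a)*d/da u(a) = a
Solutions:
 u(a) = C1 + Integral(a/cos(a), a)


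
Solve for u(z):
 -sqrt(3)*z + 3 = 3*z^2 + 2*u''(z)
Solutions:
 u(z) = C1 + C2*z - z^4/8 - sqrt(3)*z^3/12 + 3*z^2/4


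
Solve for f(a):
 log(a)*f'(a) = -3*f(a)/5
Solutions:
 f(a) = C1*exp(-3*li(a)/5)


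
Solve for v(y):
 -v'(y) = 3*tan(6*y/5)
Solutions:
 v(y) = C1 + 5*log(cos(6*y/5))/2


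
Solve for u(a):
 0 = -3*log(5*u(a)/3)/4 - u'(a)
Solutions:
 -4*Integral(1/(-log(_y) - log(5) + log(3)), (_y, u(a)))/3 = C1 - a


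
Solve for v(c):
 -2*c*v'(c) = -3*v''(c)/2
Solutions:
 v(c) = C1 + C2*erfi(sqrt(6)*c/3)


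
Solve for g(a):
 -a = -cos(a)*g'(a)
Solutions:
 g(a) = C1 + Integral(a/cos(a), a)


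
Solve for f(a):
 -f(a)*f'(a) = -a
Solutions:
 f(a) = -sqrt(C1 + a^2)
 f(a) = sqrt(C1 + a^2)


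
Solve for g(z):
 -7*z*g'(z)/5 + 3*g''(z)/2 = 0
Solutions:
 g(z) = C1 + C2*erfi(sqrt(105)*z/15)


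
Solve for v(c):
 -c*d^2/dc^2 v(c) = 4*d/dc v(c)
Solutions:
 v(c) = C1 + C2/c^3


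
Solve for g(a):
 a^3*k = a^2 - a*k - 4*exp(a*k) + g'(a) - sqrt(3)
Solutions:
 g(a) = C1 + a^4*k/4 - a^3/3 + a^2*k/2 + sqrt(3)*a + 4*exp(a*k)/k


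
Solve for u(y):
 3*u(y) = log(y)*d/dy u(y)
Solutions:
 u(y) = C1*exp(3*li(y))


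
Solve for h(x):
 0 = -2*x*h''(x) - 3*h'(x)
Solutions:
 h(x) = C1 + C2/sqrt(x)


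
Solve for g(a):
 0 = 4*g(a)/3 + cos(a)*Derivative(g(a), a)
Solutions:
 g(a) = C1*(sin(a) - 1)^(2/3)/(sin(a) + 1)^(2/3)


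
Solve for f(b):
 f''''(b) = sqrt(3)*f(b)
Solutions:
 f(b) = C1*exp(-3^(1/8)*b) + C2*exp(3^(1/8)*b) + C3*sin(3^(1/8)*b) + C4*cos(3^(1/8)*b)


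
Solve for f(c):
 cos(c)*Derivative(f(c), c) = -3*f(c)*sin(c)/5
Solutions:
 f(c) = C1*cos(c)^(3/5)


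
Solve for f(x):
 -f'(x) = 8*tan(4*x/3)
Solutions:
 f(x) = C1 + 6*log(cos(4*x/3))


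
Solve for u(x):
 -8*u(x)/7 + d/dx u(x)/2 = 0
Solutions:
 u(x) = C1*exp(16*x/7)


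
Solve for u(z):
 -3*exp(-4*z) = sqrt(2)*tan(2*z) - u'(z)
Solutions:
 u(z) = C1 + sqrt(2)*log(tan(2*z)^2 + 1)/4 - 3*exp(-4*z)/4


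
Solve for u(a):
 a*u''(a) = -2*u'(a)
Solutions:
 u(a) = C1 + C2/a


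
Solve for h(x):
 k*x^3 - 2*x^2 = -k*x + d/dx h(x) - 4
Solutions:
 h(x) = C1 + k*x^4/4 + k*x^2/2 - 2*x^3/3 + 4*x


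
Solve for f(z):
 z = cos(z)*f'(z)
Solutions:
 f(z) = C1 + Integral(z/cos(z), z)


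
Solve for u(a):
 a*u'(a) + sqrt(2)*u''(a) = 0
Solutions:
 u(a) = C1 + C2*erf(2^(1/4)*a/2)


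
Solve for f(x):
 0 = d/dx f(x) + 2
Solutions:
 f(x) = C1 - 2*x


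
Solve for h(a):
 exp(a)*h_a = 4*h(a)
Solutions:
 h(a) = C1*exp(-4*exp(-a))


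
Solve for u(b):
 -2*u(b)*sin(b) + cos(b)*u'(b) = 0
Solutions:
 u(b) = C1/cos(b)^2


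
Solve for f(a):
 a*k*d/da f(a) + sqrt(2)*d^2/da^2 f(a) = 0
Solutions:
 f(a) = Piecewise((-2^(3/4)*sqrt(pi)*C1*erf(2^(1/4)*a*sqrt(k)/2)/(2*sqrt(k)) - C2, (k > 0) | (k < 0)), (-C1*a - C2, True))


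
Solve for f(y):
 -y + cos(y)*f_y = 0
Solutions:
 f(y) = C1 + Integral(y/cos(y), y)


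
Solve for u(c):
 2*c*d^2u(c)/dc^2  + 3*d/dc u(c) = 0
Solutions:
 u(c) = C1 + C2/sqrt(c)


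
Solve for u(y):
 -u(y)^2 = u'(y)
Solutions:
 u(y) = 1/(C1 + y)


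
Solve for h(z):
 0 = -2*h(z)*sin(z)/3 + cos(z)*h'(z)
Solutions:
 h(z) = C1/cos(z)^(2/3)


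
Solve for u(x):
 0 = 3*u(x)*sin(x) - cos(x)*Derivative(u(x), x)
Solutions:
 u(x) = C1/cos(x)^3


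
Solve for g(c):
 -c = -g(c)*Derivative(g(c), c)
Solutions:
 g(c) = -sqrt(C1 + c^2)
 g(c) = sqrt(C1 + c^2)


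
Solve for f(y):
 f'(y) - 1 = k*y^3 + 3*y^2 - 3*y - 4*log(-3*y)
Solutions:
 f(y) = C1 + k*y^4/4 + y^3 - 3*y^2/2 - 4*y*log(-y) + y*(5 - 4*log(3))


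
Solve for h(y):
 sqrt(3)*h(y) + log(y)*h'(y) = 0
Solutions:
 h(y) = C1*exp(-sqrt(3)*li(y))


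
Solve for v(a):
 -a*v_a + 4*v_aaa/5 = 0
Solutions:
 v(a) = C1 + Integral(C2*airyai(10^(1/3)*a/2) + C3*airybi(10^(1/3)*a/2), a)


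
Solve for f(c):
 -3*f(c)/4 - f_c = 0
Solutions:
 f(c) = C1*exp(-3*c/4)


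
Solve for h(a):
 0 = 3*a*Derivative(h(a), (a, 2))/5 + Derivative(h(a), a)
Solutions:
 h(a) = C1 + C2/a^(2/3)


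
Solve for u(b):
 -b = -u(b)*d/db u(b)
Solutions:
 u(b) = -sqrt(C1 + b^2)
 u(b) = sqrt(C1 + b^2)


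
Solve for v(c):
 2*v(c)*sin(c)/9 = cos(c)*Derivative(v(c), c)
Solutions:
 v(c) = C1/cos(c)^(2/9)


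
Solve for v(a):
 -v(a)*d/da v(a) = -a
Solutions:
 v(a) = -sqrt(C1 + a^2)
 v(a) = sqrt(C1 + a^2)


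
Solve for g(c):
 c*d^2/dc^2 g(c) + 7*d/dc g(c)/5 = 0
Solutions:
 g(c) = C1 + C2/c^(2/5)


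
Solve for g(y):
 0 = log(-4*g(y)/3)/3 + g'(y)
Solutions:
 3*Integral(1/(log(-_y) - log(3) + 2*log(2)), (_y, g(y))) = C1 - y


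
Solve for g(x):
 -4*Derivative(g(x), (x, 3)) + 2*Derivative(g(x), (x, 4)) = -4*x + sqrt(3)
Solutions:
 g(x) = C1 + C2*x + C3*x^2 + C4*exp(2*x) + x^4/24 + x^3*(2 - sqrt(3))/24


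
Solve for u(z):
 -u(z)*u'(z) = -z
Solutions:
 u(z) = -sqrt(C1 + z^2)
 u(z) = sqrt(C1 + z^2)


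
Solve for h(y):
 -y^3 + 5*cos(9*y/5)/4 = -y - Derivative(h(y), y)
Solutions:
 h(y) = C1 + y^4/4 - y^2/2 - 25*sin(9*y/5)/36


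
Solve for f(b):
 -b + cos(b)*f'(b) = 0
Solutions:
 f(b) = C1 + Integral(b/cos(b), b)


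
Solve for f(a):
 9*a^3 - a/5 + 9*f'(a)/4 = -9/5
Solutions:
 f(a) = C1 - a^4 + 2*a^2/45 - 4*a/5


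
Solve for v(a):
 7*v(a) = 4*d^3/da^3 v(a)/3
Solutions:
 v(a) = C3*exp(42^(1/3)*a/2) + (C1*sin(14^(1/3)*3^(5/6)*a/4) + C2*cos(14^(1/3)*3^(5/6)*a/4))*exp(-42^(1/3)*a/4)


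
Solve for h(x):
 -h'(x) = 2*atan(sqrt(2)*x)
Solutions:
 h(x) = C1 - 2*x*atan(sqrt(2)*x) + sqrt(2)*log(2*x^2 + 1)/2


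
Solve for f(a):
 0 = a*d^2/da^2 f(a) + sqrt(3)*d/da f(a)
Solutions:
 f(a) = C1 + C2*a^(1 - sqrt(3))


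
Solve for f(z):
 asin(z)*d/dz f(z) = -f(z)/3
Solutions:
 f(z) = C1*exp(-Integral(1/asin(z), z)/3)


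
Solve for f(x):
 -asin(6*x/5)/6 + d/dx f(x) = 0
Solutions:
 f(x) = C1 + x*asin(6*x/5)/6 + sqrt(25 - 36*x^2)/36


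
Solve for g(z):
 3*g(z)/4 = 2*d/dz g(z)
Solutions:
 g(z) = C1*exp(3*z/8)


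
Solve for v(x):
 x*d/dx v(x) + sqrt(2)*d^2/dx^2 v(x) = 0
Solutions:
 v(x) = C1 + C2*erf(2^(1/4)*x/2)


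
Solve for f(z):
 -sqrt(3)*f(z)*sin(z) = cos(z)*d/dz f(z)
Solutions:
 f(z) = C1*cos(z)^(sqrt(3))


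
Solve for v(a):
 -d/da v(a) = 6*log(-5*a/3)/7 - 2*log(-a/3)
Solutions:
 v(a) = C1 + 8*a*log(-a)/7 + a*(-log(46875)/7 - 8/7 - log(3))


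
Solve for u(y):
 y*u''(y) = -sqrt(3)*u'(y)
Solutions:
 u(y) = C1 + C2*y^(1 - sqrt(3))


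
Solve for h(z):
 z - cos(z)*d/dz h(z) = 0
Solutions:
 h(z) = C1 + Integral(z/cos(z), z)


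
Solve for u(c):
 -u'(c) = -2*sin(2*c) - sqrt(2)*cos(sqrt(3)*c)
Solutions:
 u(c) = C1 + sqrt(6)*sin(sqrt(3)*c)/3 - cos(2*c)


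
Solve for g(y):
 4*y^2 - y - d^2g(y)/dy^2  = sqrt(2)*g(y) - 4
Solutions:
 g(y) = C1*sin(2^(1/4)*y) + C2*cos(2^(1/4)*y) + 2*sqrt(2)*y^2 - sqrt(2)*y/2 - 4 + 2*sqrt(2)


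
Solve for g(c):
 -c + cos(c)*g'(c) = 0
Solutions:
 g(c) = C1 + Integral(c/cos(c), c)


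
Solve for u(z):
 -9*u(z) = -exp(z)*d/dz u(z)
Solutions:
 u(z) = C1*exp(-9*exp(-z))


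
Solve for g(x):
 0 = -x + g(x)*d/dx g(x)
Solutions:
 g(x) = -sqrt(C1 + x^2)
 g(x) = sqrt(C1 + x^2)


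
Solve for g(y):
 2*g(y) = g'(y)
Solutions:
 g(y) = C1*exp(2*y)


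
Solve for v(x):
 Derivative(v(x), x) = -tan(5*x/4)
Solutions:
 v(x) = C1 + 4*log(cos(5*x/4))/5


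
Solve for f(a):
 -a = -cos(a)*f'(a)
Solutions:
 f(a) = C1 + Integral(a/cos(a), a)


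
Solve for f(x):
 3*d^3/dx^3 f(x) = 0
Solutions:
 f(x) = C1 + C2*x + C3*x^2


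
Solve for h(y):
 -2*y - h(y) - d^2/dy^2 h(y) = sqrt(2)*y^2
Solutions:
 h(y) = C1*sin(y) + C2*cos(y) - sqrt(2)*y^2 - 2*y + 2*sqrt(2)


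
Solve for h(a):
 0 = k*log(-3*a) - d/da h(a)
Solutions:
 h(a) = C1 + a*k*log(-a) + a*k*(-1 + log(3))


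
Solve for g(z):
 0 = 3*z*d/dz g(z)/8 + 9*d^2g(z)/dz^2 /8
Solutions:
 g(z) = C1 + C2*erf(sqrt(6)*z/6)


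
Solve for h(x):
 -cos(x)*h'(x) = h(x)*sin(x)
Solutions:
 h(x) = C1*cos(x)


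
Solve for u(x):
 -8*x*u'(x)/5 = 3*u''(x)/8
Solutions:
 u(x) = C1 + C2*erf(4*sqrt(30)*x/15)


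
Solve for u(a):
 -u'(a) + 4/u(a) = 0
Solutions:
 u(a) = -sqrt(C1 + 8*a)
 u(a) = sqrt(C1 + 8*a)


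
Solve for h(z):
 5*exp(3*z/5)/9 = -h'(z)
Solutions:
 h(z) = C1 - 25*exp(3*z/5)/27


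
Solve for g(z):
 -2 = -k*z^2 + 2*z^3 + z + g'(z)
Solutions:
 g(z) = C1 + k*z^3/3 - z^4/2 - z^2/2 - 2*z


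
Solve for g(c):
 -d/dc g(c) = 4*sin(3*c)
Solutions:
 g(c) = C1 + 4*cos(3*c)/3


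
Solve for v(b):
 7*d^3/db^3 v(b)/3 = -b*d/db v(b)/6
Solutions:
 v(b) = C1 + Integral(C2*airyai(-14^(2/3)*b/14) + C3*airybi(-14^(2/3)*b/14), b)


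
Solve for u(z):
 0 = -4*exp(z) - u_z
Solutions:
 u(z) = C1 - 4*exp(z)


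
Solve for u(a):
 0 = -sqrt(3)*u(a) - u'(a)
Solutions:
 u(a) = C1*exp(-sqrt(3)*a)


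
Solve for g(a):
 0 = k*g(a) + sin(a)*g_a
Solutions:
 g(a) = C1*exp(k*(-log(cos(a) - 1) + log(cos(a) + 1))/2)


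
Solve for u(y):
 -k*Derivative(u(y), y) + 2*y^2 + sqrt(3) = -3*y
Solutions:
 u(y) = C1 + 2*y^3/(3*k) + 3*y^2/(2*k) + sqrt(3)*y/k


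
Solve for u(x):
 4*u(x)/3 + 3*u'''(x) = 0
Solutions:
 u(x) = C3*exp(-2^(2/3)*3^(1/3)*x/3) + (C1*sin(2^(2/3)*3^(5/6)*x/6) + C2*cos(2^(2/3)*3^(5/6)*x/6))*exp(2^(2/3)*3^(1/3)*x/6)


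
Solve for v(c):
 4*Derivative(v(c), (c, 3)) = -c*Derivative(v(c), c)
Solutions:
 v(c) = C1 + Integral(C2*airyai(-2^(1/3)*c/2) + C3*airybi(-2^(1/3)*c/2), c)


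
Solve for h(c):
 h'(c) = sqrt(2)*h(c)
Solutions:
 h(c) = C1*exp(sqrt(2)*c)


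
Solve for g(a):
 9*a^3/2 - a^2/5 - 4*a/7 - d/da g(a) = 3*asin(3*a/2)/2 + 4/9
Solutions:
 g(a) = C1 + 9*a^4/8 - a^3/15 - 2*a^2/7 - 3*a*asin(3*a/2)/2 - 4*a/9 - sqrt(4 - 9*a^2)/2


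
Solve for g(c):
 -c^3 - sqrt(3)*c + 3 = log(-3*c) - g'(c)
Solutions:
 g(c) = C1 + c^4/4 + sqrt(3)*c^2/2 + c*log(-c) + c*(-4 + log(3))


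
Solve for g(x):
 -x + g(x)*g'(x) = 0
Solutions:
 g(x) = -sqrt(C1 + x^2)
 g(x) = sqrt(C1 + x^2)


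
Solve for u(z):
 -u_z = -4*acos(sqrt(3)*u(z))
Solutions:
 Integral(1/acos(sqrt(3)*_y), (_y, u(z))) = C1 + 4*z


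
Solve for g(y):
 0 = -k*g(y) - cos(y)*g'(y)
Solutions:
 g(y) = C1*exp(k*(log(sin(y) - 1) - log(sin(y) + 1))/2)


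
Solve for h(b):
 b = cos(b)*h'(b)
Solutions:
 h(b) = C1 + Integral(b/cos(b), b)


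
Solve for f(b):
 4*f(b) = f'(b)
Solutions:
 f(b) = C1*exp(4*b)


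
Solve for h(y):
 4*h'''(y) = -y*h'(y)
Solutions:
 h(y) = C1 + Integral(C2*airyai(-2^(1/3)*y/2) + C3*airybi(-2^(1/3)*y/2), y)


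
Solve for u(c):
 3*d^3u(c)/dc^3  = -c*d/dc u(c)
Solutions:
 u(c) = C1 + Integral(C2*airyai(-3^(2/3)*c/3) + C3*airybi(-3^(2/3)*c/3), c)


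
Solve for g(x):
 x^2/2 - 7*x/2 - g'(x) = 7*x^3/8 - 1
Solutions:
 g(x) = C1 - 7*x^4/32 + x^3/6 - 7*x^2/4 + x


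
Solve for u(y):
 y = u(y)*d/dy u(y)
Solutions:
 u(y) = -sqrt(C1 + y^2)
 u(y) = sqrt(C1 + y^2)


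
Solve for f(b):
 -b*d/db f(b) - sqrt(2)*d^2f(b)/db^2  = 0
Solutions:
 f(b) = C1 + C2*erf(2^(1/4)*b/2)


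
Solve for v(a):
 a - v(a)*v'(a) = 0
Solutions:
 v(a) = -sqrt(C1 + a^2)
 v(a) = sqrt(C1 + a^2)


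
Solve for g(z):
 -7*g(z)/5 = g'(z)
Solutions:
 g(z) = C1*exp(-7*z/5)


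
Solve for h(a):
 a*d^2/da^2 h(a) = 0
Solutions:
 h(a) = C1 + C2*a


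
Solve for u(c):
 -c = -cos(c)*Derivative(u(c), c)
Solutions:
 u(c) = C1 + Integral(c/cos(c), c)


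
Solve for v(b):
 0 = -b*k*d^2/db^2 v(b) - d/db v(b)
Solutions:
 v(b) = C1 + b^(((re(k) - 1)*re(k) + im(k)^2)/(re(k)^2 + im(k)^2))*(C2*sin(log(b)*Abs(im(k))/(re(k)^2 + im(k)^2)) + C3*cos(log(b)*im(k)/(re(k)^2 + im(k)^2)))


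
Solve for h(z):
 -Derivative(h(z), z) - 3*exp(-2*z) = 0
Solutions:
 h(z) = C1 + 3*exp(-2*z)/2


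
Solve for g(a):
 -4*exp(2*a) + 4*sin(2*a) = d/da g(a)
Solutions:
 g(a) = C1 - 2*exp(2*a) - 2*cos(2*a)


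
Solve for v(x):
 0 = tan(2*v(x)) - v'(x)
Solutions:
 v(x) = -asin(C1*exp(2*x))/2 + pi/2
 v(x) = asin(C1*exp(2*x))/2


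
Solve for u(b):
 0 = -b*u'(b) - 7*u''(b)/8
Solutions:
 u(b) = C1 + C2*erf(2*sqrt(7)*b/7)


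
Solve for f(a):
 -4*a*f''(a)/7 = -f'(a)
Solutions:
 f(a) = C1 + C2*a^(11/4)


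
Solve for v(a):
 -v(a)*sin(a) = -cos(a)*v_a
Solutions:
 v(a) = C1/cos(a)


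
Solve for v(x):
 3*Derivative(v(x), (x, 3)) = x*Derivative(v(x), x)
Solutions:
 v(x) = C1 + Integral(C2*airyai(3^(2/3)*x/3) + C3*airybi(3^(2/3)*x/3), x)


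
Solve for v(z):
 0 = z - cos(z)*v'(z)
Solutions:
 v(z) = C1 + Integral(z/cos(z), z)


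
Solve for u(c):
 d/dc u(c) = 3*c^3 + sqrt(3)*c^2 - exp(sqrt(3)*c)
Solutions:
 u(c) = C1 + 3*c^4/4 + sqrt(3)*c^3/3 - sqrt(3)*exp(sqrt(3)*c)/3


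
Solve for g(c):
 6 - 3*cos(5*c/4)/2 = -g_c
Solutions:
 g(c) = C1 - 6*c + 6*sin(5*c/4)/5


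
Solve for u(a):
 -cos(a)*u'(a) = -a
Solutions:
 u(a) = C1 + Integral(a/cos(a), a)


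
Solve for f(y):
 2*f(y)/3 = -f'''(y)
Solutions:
 f(y) = C3*exp(-2^(1/3)*3^(2/3)*y/3) + (C1*sin(2^(1/3)*3^(1/6)*y/2) + C2*cos(2^(1/3)*3^(1/6)*y/2))*exp(2^(1/3)*3^(2/3)*y/6)


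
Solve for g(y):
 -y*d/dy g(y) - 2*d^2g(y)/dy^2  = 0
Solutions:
 g(y) = C1 + C2*erf(y/2)


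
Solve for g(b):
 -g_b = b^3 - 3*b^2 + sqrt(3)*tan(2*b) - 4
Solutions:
 g(b) = C1 - b^4/4 + b^3 + 4*b + sqrt(3)*log(cos(2*b))/2


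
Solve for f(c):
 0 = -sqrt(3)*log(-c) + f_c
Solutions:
 f(c) = C1 + sqrt(3)*c*log(-c) - sqrt(3)*c


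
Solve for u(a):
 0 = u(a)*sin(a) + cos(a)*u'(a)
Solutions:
 u(a) = C1*cos(a)


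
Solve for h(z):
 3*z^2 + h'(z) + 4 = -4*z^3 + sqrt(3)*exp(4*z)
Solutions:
 h(z) = C1 - z^4 - z^3 - 4*z + sqrt(3)*exp(4*z)/4


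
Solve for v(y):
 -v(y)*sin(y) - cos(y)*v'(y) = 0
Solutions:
 v(y) = C1*cos(y)


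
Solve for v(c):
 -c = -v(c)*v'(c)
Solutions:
 v(c) = -sqrt(C1 + c^2)
 v(c) = sqrt(C1 + c^2)


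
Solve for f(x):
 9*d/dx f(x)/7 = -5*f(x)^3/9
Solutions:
 f(x) = -9*sqrt(2)*sqrt(-1/(C1 - 35*x))/2
 f(x) = 9*sqrt(2)*sqrt(-1/(C1 - 35*x))/2


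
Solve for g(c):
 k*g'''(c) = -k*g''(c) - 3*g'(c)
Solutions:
 g(c) = C1 + C2*exp(c*(-1 + sqrt(k*(k - 12))/k)/2) + C3*exp(-c*(1 + sqrt(k*(k - 12))/k)/2)


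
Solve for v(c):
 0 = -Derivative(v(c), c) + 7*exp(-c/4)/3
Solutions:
 v(c) = C1 - 28*exp(-c/4)/3


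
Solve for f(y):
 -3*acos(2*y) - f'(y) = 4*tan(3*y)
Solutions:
 f(y) = C1 - 3*y*acos(2*y) + 3*sqrt(1 - 4*y^2)/2 + 4*log(cos(3*y))/3


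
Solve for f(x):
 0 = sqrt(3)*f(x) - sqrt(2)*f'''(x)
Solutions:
 f(x) = C3*exp(2^(5/6)*3^(1/6)*x/2) + (C1*sin(2^(5/6)*3^(2/3)*x/4) + C2*cos(2^(5/6)*3^(2/3)*x/4))*exp(-2^(5/6)*3^(1/6)*x/4)


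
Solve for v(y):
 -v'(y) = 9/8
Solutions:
 v(y) = C1 - 9*y/8


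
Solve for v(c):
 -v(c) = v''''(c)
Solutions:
 v(c) = (C1*sin(sqrt(2)*c/2) + C2*cos(sqrt(2)*c/2))*exp(-sqrt(2)*c/2) + (C3*sin(sqrt(2)*c/2) + C4*cos(sqrt(2)*c/2))*exp(sqrt(2)*c/2)


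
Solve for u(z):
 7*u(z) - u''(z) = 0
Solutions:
 u(z) = C1*exp(-sqrt(7)*z) + C2*exp(sqrt(7)*z)


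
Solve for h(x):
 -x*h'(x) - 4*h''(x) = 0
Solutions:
 h(x) = C1 + C2*erf(sqrt(2)*x/4)


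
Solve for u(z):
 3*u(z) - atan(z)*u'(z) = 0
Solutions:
 u(z) = C1*exp(3*Integral(1/atan(z), z))


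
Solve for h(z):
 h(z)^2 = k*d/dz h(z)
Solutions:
 h(z) = -k/(C1*k + z)


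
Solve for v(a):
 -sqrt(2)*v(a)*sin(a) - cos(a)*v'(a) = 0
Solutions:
 v(a) = C1*cos(a)^(sqrt(2))


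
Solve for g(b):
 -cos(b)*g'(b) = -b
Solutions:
 g(b) = C1 + Integral(b/cos(b), b)


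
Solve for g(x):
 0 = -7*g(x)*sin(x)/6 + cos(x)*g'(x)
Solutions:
 g(x) = C1/cos(x)^(7/6)


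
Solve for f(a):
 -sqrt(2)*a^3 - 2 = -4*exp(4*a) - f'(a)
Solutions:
 f(a) = C1 + sqrt(2)*a^4/4 + 2*a - exp(4*a)


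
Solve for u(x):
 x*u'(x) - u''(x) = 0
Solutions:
 u(x) = C1 + C2*erfi(sqrt(2)*x/2)


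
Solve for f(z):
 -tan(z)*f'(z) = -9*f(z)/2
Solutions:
 f(z) = C1*sin(z)^(9/2)


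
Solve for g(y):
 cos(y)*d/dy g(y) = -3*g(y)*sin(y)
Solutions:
 g(y) = C1*cos(y)^3


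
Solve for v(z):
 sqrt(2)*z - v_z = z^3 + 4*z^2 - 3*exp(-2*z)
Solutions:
 v(z) = C1 - z^4/4 - 4*z^3/3 + sqrt(2)*z^2/2 - 3*exp(-2*z)/2


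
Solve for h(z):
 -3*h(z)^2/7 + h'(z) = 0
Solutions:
 h(z) = -7/(C1 + 3*z)


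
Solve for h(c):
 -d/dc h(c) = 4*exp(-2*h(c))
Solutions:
 h(c) = log(-sqrt(C1 - 8*c))
 h(c) = log(C1 - 8*c)/2


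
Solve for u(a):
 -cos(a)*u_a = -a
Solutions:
 u(a) = C1 + Integral(a/cos(a), a)


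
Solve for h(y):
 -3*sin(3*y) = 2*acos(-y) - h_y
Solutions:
 h(y) = C1 + 2*y*acos(-y) + 2*sqrt(1 - y^2) - cos(3*y)


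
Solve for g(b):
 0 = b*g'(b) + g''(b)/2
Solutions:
 g(b) = C1 + C2*erf(b)


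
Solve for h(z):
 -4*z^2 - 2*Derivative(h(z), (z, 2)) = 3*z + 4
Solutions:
 h(z) = C1 + C2*z - z^4/6 - z^3/4 - z^2


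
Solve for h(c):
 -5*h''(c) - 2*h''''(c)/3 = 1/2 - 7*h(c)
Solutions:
 h(c) = C1*exp(-c*sqrt(-15 + sqrt(393))/2) + C2*exp(c*sqrt(-15 + sqrt(393))/2) + C3*sin(c*sqrt(15 + sqrt(393))/2) + C4*cos(c*sqrt(15 + sqrt(393))/2) + 1/14


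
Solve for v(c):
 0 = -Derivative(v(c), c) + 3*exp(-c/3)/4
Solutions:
 v(c) = C1 - 9*exp(-c/3)/4


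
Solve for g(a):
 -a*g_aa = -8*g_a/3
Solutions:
 g(a) = C1 + C2*a^(11/3)


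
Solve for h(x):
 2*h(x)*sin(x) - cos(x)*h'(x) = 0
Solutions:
 h(x) = C1/cos(x)^2


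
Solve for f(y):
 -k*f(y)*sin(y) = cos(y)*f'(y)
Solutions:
 f(y) = C1*exp(k*log(cos(y)))


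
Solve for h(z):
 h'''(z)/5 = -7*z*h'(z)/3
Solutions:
 h(z) = C1 + Integral(C2*airyai(-3^(2/3)*35^(1/3)*z/3) + C3*airybi(-3^(2/3)*35^(1/3)*z/3), z)


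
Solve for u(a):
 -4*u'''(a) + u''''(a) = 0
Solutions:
 u(a) = C1 + C2*a + C3*a^2 + C4*exp(4*a)


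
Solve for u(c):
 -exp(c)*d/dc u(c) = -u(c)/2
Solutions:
 u(c) = C1*exp(-exp(-c)/2)


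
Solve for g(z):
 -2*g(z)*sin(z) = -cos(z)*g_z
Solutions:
 g(z) = C1/cos(z)^2


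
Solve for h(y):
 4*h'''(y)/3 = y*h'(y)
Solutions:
 h(y) = C1 + Integral(C2*airyai(6^(1/3)*y/2) + C3*airybi(6^(1/3)*y/2), y)


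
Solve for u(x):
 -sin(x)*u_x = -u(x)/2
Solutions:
 u(x) = C1*(cos(x) - 1)^(1/4)/(cos(x) + 1)^(1/4)


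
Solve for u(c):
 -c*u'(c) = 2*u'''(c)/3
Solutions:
 u(c) = C1 + Integral(C2*airyai(-2^(2/3)*3^(1/3)*c/2) + C3*airybi(-2^(2/3)*3^(1/3)*c/2), c)


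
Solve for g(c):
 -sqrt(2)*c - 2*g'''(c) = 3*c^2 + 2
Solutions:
 g(c) = C1 + C2*c + C3*c^2 - c^5/40 - sqrt(2)*c^4/48 - c^3/6


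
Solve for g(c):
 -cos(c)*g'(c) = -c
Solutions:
 g(c) = C1 + Integral(c/cos(c), c)


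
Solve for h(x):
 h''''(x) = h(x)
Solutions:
 h(x) = C1*exp(-x) + C2*exp(x) + C3*sin(x) + C4*cos(x)


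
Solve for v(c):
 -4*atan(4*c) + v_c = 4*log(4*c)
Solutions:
 v(c) = C1 + 4*c*log(c) + 4*c*atan(4*c) - 4*c + 8*c*log(2) - log(16*c^2 + 1)/2


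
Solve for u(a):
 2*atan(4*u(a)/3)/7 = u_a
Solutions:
 Integral(1/atan(4*_y/3), (_y, u(a))) = C1 + 2*a/7


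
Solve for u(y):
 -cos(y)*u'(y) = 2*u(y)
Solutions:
 u(y) = C1*(sin(y) - 1)/(sin(y) + 1)


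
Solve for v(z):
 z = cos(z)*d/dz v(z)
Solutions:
 v(z) = C1 + Integral(z/cos(z), z)


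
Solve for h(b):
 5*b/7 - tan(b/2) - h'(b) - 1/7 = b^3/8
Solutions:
 h(b) = C1 - b^4/32 + 5*b^2/14 - b/7 + 2*log(cos(b/2))


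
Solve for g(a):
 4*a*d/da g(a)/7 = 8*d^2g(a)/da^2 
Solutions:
 g(a) = C1 + C2*erfi(sqrt(7)*a/14)


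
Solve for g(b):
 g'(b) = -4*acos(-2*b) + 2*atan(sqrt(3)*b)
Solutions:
 g(b) = C1 - 4*b*acos(-2*b) + 2*b*atan(sqrt(3)*b) - 2*sqrt(1 - 4*b^2) - sqrt(3)*log(3*b^2 + 1)/3


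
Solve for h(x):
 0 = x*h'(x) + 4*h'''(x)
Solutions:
 h(x) = C1 + Integral(C2*airyai(-2^(1/3)*x/2) + C3*airybi(-2^(1/3)*x/2), x)


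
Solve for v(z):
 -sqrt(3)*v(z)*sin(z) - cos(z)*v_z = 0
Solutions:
 v(z) = C1*cos(z)^(sqrt(3))


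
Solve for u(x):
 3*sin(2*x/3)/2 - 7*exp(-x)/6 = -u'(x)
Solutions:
 u(x) = C1 + 9*cos(2*x/3)/4 - 7*exp(-x)/6


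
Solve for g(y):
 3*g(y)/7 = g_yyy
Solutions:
 g(y) = C3*exp(3^(1/3)*7^(2/3)*y/7) + (C1*sin(3^(5/6)*7^(2/3)*y/14) + C2*cos(3^(5/6)*7^(2/3)*y/14))*exp(-3^(1/3)*7^(2/3)*y/14)


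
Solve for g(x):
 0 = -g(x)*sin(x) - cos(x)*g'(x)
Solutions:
 g(x) = C1*cos(x)


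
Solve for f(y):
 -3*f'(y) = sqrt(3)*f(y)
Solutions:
 f(y) = C1*exp(-sqrt(3)*y/3)


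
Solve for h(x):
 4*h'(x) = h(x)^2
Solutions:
 h(x) = -4/(C1 + x)


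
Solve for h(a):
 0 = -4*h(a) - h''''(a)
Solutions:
 h(a) = (C1*sin(a) + C2*cos(a))*exp(-a) + (C3*sin(a) + C4*cos(a))*exp(a)


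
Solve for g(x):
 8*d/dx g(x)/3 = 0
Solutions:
 g(x) = C1


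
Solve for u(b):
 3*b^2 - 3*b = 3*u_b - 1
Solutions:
 u(b) = C1 + b^3/3 - b^2/2 + b/3


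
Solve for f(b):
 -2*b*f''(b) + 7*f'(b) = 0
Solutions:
 f(b) = C1 + C2*b^(9/2)


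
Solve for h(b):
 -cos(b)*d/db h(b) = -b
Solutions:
 h(b) = C1 + Integral(b/cos(b), b)


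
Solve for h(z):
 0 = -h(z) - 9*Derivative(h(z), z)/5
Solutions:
 h(z) = C1*exp(-5*z/9)


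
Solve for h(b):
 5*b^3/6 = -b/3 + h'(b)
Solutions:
 h(b) = C1 + 5*b^4/24 + b^2/6


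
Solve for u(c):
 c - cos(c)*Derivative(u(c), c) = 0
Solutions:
 u(c) = C1 + Integral(c/cos(c), c)


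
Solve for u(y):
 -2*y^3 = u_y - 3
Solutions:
 u(y) = C1 - y^4/2 + 3*y


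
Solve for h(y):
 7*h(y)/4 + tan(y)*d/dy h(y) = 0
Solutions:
 h(y) = C1/sin(y)^(7/4)


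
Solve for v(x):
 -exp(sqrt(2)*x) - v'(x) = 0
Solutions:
 v(x) = C1 - sqrt(2)*exp(sqrt(2)*x)/2


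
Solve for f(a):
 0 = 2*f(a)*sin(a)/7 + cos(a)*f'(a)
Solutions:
 f(a) = C1*cos(a)^(2/7)


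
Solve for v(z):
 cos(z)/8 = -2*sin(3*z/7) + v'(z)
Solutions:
 v(z) = C1 + sin(z)/8 - 14*cos(3*z/7)/3


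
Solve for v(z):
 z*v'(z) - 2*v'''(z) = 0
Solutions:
 v(z) = C1 + Integral(C2*airyai(2^(2/3)*z/2) + C3*airybi(2^(2/3)*z/2), z)


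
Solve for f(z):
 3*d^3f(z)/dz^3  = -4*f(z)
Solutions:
 f(z) = C3*exp(-6^(2/3)*z/3) + (C1*sin(2^(2/3)*3^(1/6)*z/2) + C2*cos(2^(2/3)*3^(1/6)*z/2))*exp(6^(2/3)*z/6)


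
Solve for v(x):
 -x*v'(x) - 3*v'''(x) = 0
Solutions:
 v(x) = C1 + Integral(C2*airyai(-3^(2/3)*x/3) + C3*airybi(-3^(2/3)*x/3), x)


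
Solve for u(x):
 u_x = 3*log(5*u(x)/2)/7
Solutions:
 7*Integral(1/(-log(_y) - log(5) + log(2)), (_y, u(x)))/3 = C1 - x


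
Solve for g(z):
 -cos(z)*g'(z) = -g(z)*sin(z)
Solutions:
 g(z) = C1/cos(z)


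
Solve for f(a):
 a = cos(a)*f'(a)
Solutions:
 f(a) = C1 + Integral(a/cos(a), a)


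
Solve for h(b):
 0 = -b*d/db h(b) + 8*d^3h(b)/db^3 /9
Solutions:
 h(b) = C1 + Integral(C2*airyai(3^(2/3)*b/2) + C3*airybi(3^(2/3)*b/2), b)


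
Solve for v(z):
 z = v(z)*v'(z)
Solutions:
 v(z) = -sqrt(C1 + z^2)
 v(z) = sqrt(C1 + z^2)


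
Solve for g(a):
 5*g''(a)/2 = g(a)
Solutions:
 g(a) = C1*exp(-sqrt(10)*a/5) + C2*exp(sqrt(10)*a/5)


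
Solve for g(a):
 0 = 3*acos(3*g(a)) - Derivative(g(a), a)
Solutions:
 Integral(1/acos(3*_y), (_y, g(a))) = C1 + 3*a


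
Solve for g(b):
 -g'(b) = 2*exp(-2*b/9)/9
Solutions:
 g(b) = C1 + exp(-2*b/9)


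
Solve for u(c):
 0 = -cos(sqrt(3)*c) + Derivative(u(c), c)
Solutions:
 u(c) = C1 + sqrt(3)*sin(sqrt(3)*c)/3


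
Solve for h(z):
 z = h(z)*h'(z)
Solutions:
 h(z) = -sqrt(C1 + z^2)
 h(z) = sqrt(C1 + z^2)


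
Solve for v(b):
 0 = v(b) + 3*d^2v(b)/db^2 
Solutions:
 v(b) = C1*sin(sqrt(3)*b/3) + C2*cos(sqrt(3)*b/3)


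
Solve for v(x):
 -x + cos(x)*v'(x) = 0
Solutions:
 v(x) = C1 + Integral(x/cos(x), x)


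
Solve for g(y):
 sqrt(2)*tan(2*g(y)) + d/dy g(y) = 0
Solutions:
 g(y) = -asin(C1*exp(-2*sqrt(2)*y))/2 + pi/2
 g(y) = asin(C1*exp(-2*sqrt(2)*y))/2


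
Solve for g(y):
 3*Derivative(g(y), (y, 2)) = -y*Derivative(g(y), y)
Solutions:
 g(y) = C1 + C2*erf(sqrt(6)*y/6)


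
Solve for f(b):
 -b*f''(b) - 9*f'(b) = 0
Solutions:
 f(b) = C1 + C2/b^8


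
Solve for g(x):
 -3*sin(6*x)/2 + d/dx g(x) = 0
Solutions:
 g(x) = C1 - cos(6*x)/4


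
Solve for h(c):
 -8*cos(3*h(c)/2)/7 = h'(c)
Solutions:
 8*c/7 - log(sin(3*h(c)/2) - 1)/3 + log(sin(3*h(c)/2) + 1)/3 = C1


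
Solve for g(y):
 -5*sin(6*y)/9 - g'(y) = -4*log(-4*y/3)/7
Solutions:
 g(y) = C1 + 4*y*log(-y)/7 - 4*y*log(3)/7 - 4*y/7 + 8*y*log(2)/7 + 5*cos(6*y)/54


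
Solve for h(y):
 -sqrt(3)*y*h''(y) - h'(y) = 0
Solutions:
 h(y) = C1 + C2*y^(1 - sqrt(3)/3)


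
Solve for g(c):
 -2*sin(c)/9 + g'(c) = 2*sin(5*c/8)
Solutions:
 g(c) = C1 - 16*cos(5*c/8)/5 - 2*cos(c)/9


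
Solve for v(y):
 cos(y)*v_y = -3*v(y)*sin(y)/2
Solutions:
 v(y) = C1*cos(y)^(3/2)


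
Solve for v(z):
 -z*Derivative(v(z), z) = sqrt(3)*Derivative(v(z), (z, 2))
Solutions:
 v(z) = C1 + C2*erf(sqrt(2)*3^(3/4)*z/6)


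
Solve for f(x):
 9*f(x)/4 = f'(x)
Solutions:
 f(x) = C1*exp(9*x/4)


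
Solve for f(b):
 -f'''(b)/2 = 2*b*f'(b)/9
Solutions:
 f(b) = C1 + Integral(C2*airyai(-2^(2/3)*3^(1/3)*b/3) + C3*airybi(-2^(2/3)*3^(1/3)*b/3), b)


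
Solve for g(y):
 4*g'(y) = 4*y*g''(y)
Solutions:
 g(y) = C1 + C2*y^2


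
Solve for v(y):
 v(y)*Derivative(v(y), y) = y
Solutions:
 v(y) = -sqrt(C1 + y^2)
 v(y) = sqrt(C1 + y^2)


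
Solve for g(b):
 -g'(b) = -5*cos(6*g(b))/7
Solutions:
 -5*b/7 - log(sin(6*g(b)) - 1)/12 + log(sin(6*g(b)) + 1)/12 = C1


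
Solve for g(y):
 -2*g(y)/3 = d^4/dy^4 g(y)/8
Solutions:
 g(y) = (C1*sin(sqrt(2)*3^(3/4)*y/3) + C2*cos(sqrt(2)*3^(3/4)*y/3))*exp(-sqrt(2)*3^(3/4)*y/3) + (C3*sin(sqrt(2)*3^(3/4)*y/3) + C4*cos(sqrt(2)*3^(3/4)*y/3))*exp(sqrt(2)*3^(3/4)*y/3)


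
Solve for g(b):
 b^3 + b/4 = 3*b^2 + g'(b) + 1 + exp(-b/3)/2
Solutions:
 g(b) = C1 + b^4/4 - b^3 + b^2/8 - b + 3*exp(-b/3)/2


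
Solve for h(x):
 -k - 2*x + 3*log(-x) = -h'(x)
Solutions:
 h(x) = C1 + x^2 + x*(k + 3) - 3*x*log(-x)


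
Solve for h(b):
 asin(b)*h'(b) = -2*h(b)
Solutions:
 h(b) = C1*exp(-2*Integral(1/asin(b), b))


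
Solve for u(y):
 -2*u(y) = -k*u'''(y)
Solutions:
 u(y) = C1*exp(2^(1/3)*y*(1/k)^(1/3)) + C2*exp(2^(1/3)*y*(-1 + sqrt(3)*I)*(1/k)^(1/3)/2) + C3*exp(-2^(1/3)*y*(1 + sqrt(3)*I)*(1/k)^(1/3)/2)


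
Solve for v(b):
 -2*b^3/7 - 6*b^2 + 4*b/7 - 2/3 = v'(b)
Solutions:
 v(b) = C1 - b^4/14 - 2*b^3 + 2*b^2/7 - 2*b/3


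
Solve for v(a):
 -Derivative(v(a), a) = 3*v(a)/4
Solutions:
 v(a) = C1*exp(-3*a/4)


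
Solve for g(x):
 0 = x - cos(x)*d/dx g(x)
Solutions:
 g(x) = C1 + Integral(x/cos(x), x)


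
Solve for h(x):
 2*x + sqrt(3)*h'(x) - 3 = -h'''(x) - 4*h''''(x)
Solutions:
 h(x) = C1 + C2*exp(x*(-2 + (1 + 216*sqrt(3) + sqrt(-1 + (1 + 216*sqrt(3))^2))^(-1/3) + (1 + 216*sqrt(3) + sqrt(-1 + (1 + 216*sqrt(3))^2))^(1/3))/24)*sin(sqrt(3)*x*(-(1 + 216*sqrt(3) + sqrt(-1 + (1 + 216*sqrt(3))^2))^(1/3) + (1 + 216*sqrt(3) + sqrt(-1 + (1 + 216*sqrt(3))^2))^(-1/3))/24) + C3*exp(x*(-2 + (1 + 216*sqrt(3) + sqrt(-1 + (1 + 216*sqrt(3))^2))^(-1/3) + (1 + 216*sqrt(3) + sqrt(-1 + (1 + 216*sqrt(3))^2))^(1/3))/24)*cos(sqrt(3)*x*(-(1 + 216*sqrt(3) + sqrt(-1 + (1 + 216*sqrt(3))^2))^(1/3) + (1 + 216*sqrt(3) + sqrt(-1 + (1 + 216*sqrt(3))^2))^(-1/3))/24) + C4*exp(-x*((1 + 216*sqrt(3) + sqrt(-1 + (1 + 216*sqrt(3))^2))^(-1/3) + 1 + (1 + 216*sqrt(3) + sqrt(-1 + (1 + 216*sqrt(3))^2))^(1/3))/12) - sqrt(3)*x^2/3 + sqrt(3)*x


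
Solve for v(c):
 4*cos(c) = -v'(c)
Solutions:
 v(c) = C1 - 4*sin(c)


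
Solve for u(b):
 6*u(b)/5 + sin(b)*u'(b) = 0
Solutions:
 u(b) = C1*(cos(b) + 1)^(3/5)/(cos(b) - 1)^(3/5)


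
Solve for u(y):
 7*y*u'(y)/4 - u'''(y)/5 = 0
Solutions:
 u(y) = C1 + Integral(C2*airyai(70^(1/3)*y/2) + C3*airybi(70^(1/3)*y/2), y)


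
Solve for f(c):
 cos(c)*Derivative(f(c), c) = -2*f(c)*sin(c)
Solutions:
 f(c) = C1*cos(c)^2


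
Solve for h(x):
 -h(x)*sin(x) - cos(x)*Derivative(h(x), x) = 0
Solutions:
 h(x) = C1*cos(x)


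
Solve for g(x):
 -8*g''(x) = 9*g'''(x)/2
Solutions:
 g(x) = C1 + C2*x + C3*exp(-16*x/9)


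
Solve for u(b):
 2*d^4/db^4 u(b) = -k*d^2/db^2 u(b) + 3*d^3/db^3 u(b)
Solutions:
 u(b) = C1 + C2*b + C3*exp(b*(3 - sqrt(9 - 8*k))/4) + C4*exp(b*(sqrt(9 - 8*k) + 3)/4)


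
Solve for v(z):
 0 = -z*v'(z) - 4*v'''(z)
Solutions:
 v(z) = C1 + Integral(C2*airyai(-2^(1/3)*z/2) + C3*airybi(-2^(1/3)*z/2), z)


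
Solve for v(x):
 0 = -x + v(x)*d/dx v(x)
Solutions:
 v(x) = -sqrt(C1 + x^2)
 v(x) = sqrt(C1 + x^2)
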